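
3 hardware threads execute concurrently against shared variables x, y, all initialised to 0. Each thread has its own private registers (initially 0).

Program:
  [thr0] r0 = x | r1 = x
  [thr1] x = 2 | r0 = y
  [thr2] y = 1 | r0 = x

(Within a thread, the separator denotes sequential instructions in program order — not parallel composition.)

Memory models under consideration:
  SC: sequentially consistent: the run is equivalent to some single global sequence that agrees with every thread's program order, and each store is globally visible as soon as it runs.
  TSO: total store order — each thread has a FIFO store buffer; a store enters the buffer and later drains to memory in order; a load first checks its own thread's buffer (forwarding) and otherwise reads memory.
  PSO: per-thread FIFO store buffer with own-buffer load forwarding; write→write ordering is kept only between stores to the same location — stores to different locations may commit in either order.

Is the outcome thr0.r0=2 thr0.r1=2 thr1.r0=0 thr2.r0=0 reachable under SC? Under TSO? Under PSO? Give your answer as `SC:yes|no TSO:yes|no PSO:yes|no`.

SC:no TSO:yes PSO:yes

outcome vector order: (thr0.r0,thr0.r1,thr1.r0,thr2.r0)
SC (9): (0,0,0,2), (0,0,1,0), (0,0,1,2), (0,2,0,2), (0,2,1,0), (0,2,1,2), (2,2,0,2), (2,2,1,0), (2,2,1,2)
TSO (12): (0,0,0,0), (0,0,0,2), (0,0,1,0), (0,0,1,2), (0,2,0,0), (0,2,0,2), (0,2,1,0), (0,2,1,2), (2,2,0,0), (2,2,0,2), (2,2,1,0), (2,2,1,2)
PSO (12): (0,0,0,0), (0,0,0,2), (0,0,1,0), (0,0,1,2), (0,2,0,0), (0,2,0,2), (0,2,1,0), (0,2,1,2), (2,2,0,0), (2,2,0,2), (2,2,1,0), (2,2,1,2)
target (2,2,0,0) ∈ {TSO,PSO}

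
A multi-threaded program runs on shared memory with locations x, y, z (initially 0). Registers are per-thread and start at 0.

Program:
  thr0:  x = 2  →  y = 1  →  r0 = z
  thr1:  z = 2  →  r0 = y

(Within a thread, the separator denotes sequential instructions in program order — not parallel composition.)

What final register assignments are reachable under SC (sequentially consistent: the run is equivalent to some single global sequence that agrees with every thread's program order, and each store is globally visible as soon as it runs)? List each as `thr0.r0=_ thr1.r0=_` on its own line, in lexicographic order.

thr0.r0=0 thr1.r0=1
thr0.r0=2 thr1.r0=0
thr0.r0=2 thr1.r0=1

outcome vector order: (thr0.r0,thr1.r0)
|SC outcomes| = 3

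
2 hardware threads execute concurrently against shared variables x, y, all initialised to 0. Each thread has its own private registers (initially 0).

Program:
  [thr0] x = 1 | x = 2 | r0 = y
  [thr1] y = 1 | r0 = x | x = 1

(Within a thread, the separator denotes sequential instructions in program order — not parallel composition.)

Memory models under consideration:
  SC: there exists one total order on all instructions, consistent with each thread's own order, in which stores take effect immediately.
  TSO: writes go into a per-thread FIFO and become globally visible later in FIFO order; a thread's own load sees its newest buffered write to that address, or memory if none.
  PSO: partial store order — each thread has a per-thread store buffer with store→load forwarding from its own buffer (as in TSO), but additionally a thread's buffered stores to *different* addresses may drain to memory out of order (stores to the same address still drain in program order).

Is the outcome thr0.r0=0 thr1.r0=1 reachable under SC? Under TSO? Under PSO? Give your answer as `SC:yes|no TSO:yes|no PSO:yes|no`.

SC:no TSO:yes PSO:yes

outcome vector order: (thr0.r0,thr1.r0)
under SC → 0/2; 1/0; 1/1; 1/2
under TSO → 0/0; 0/1; 0/2; 1/0; 1/1; 1/2
under PSO → 0/0; 0/1; 0/2; 1/0; 1/1; 1/2
target 0/1 ∈ {TSO,PSO}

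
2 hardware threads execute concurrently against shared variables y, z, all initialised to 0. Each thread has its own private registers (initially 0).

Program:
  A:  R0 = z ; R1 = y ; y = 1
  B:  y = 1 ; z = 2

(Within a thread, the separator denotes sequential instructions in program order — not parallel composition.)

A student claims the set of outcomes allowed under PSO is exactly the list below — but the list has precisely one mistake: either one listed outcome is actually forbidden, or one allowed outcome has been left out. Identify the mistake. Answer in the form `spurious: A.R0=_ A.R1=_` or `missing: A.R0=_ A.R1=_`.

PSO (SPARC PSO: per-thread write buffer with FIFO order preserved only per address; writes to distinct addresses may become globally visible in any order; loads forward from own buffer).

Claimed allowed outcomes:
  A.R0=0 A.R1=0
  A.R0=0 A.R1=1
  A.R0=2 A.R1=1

outcome vector order: (A.R0,A.R1)
under PSO → 00, 01, 20, 21
PSO∖claimed = {20}

missing: A.R0=2 A.R1=0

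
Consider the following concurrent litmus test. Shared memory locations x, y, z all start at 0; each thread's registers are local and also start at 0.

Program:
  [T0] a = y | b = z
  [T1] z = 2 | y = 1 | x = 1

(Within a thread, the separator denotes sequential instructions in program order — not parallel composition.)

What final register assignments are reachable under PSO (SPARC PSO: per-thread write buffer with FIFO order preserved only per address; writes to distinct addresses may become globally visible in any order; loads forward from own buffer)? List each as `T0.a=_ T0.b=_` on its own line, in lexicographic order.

outcome vector order: (T0.a,T0.b)
|PSO outcomes| = 4

T0.a=0 T0.b=0
T0.a=0 T0.b=2
T0.a=1 T0.b=0
T0.a=1 T0.b=2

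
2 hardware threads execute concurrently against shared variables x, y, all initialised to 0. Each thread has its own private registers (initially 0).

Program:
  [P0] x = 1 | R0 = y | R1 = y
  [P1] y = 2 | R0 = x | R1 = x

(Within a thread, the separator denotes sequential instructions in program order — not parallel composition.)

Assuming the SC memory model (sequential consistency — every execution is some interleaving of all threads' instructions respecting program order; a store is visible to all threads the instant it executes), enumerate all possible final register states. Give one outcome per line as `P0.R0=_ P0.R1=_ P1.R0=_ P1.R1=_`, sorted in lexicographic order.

P0.R0=0 P0.R1=0 P1.R0=1 P1.R1=1
P0.R0=0 P0.R1=2 P1.R0=1 P1.R1=1
P0.R0=2 P0.R1=2 P1.R0=0 P1.R1=0
P0.R0=2 P0.R1=2 P1.R0=0 P1.R1=1
P0.R0=2 P0.R1=2 P1.R0=1 P1.R1=1

outcome vector order: (P0.R0,P0.R1,P1.R0,P1.R1)
|SC outcomes| = 5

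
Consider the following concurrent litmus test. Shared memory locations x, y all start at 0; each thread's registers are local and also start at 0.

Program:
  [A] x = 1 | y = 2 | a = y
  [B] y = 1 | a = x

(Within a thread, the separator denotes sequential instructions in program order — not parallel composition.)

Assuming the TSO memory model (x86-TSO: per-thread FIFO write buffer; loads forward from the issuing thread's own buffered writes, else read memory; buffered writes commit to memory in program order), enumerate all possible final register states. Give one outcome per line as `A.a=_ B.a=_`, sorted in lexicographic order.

outcome vector order: (A.a,B.a)
|TSO outcomes| = 4

A.a=1 B.a=0
A.a=1 B.a=1
A.a=2 B.a=0
A.a=2 B.a=1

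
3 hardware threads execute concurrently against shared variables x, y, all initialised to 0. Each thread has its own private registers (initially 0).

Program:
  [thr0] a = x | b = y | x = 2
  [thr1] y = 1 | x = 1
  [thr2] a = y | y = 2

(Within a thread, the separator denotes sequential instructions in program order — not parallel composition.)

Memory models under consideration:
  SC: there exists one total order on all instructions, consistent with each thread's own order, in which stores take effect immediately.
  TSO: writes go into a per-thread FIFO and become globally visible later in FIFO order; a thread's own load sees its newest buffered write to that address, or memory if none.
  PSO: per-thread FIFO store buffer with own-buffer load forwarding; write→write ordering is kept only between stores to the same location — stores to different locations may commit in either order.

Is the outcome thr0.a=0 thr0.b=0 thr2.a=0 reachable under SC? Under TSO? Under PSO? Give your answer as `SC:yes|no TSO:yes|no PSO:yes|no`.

SC:yes TSO:yes PSO:yes

outcome vector order: (thr0.a,thr0.b,thr2.a)
SC (10): <0 0 0> <0 0 1> <0 1 0> <0 1 1> <0 2 0> <0 2 1> <1 1 0> <1 1 1> <1 2 0> <1 2 1>
TSO (10): <0 0 0> <0 0 1> <0 1 0> <0 1 1> <0 2 0> <0 2 1> <1 1 0> <1 1 1> <1 2 0> <1 2 1>
PSO (12): <0 0 0> <0 0 1> <0 1 0> <0 1 1> <0 2 0> <0 2 1> <1 0 0> <1 0 1> <1 1 0> <1 1 1> <1 2 0> <1 2 1>
target <0 0 0> ∈ {SC,TSO,PSO}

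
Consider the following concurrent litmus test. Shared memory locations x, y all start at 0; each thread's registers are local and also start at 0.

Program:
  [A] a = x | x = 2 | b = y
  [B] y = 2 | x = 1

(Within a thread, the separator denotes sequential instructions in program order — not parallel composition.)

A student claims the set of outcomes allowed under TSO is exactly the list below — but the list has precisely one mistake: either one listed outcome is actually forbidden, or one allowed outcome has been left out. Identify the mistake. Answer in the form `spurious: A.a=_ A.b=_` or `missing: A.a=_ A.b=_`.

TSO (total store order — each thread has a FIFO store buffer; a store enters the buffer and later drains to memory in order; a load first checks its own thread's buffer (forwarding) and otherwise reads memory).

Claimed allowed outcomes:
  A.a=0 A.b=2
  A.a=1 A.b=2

missing: A.a=0 A.b=0

outcome vector order: (A.a,A.b)
TSO: 3 outcomes — {<0 0>; <0 2>; <1 2>}
TSO∖claimed = {<0 0>}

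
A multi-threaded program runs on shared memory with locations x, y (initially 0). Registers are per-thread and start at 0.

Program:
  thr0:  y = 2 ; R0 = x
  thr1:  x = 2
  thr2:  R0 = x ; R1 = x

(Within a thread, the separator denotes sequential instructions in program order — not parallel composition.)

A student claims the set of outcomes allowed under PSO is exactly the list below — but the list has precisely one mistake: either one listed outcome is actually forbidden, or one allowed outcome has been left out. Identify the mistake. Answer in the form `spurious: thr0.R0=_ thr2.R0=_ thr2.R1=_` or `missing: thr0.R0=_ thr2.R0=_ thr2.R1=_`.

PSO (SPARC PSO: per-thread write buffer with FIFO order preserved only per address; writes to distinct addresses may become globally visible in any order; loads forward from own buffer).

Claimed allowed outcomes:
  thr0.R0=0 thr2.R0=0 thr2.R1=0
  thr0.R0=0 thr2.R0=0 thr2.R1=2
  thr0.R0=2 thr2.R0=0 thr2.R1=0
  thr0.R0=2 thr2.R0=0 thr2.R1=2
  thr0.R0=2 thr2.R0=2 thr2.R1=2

missing: thr0.R0=0 thr2.R0=2 thr2.R1=2

outcome vector order: (thr0.R0,thr2.R0,thr2.R1)
PSO (6): 000; 002; 022; 200; 202; 222
PSO∖claimed = {022}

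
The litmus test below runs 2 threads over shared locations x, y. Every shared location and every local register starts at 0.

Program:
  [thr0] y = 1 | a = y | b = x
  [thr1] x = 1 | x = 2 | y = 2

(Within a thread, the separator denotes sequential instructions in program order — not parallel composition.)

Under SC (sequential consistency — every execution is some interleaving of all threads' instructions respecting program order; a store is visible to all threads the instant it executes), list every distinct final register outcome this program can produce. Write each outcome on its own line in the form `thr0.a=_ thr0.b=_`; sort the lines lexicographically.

outcome vector order: (thr0.a,thr0.b)
|SC outcomes| = 4

thr0.a=1 thr0.b=0
thr0.a=1 thr0.b=1
thr0.a=1 thr0.b=2
thr0.a=2 thr0.b=2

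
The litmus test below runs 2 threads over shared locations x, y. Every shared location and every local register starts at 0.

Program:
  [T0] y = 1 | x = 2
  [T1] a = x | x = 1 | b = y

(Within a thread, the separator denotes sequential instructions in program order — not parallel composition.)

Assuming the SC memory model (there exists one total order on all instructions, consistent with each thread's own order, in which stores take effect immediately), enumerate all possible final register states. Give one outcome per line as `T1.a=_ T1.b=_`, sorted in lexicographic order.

T1.a=0 T1.b=0
T1.a=0 T1.b=1
T1.a=2 T1.b=1

outcome vector order: (T1.a,T1.b)
|SC outcomes| = 3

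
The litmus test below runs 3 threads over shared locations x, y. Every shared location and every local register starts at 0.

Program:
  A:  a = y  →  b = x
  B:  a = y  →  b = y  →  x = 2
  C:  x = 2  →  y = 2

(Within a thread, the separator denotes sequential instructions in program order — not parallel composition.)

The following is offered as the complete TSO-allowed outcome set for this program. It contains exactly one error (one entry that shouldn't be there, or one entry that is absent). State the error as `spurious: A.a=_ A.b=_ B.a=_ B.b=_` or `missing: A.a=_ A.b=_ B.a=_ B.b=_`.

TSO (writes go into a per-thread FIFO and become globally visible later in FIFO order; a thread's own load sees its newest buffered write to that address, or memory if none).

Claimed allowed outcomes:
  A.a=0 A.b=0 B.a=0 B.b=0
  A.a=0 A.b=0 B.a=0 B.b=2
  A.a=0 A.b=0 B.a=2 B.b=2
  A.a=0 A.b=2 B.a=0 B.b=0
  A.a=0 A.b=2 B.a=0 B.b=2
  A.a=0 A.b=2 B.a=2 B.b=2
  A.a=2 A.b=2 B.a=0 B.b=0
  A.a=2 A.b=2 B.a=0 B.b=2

outcome vector order: (A.a,A.b,B.a,B.b)
[TSO] allowed = {<0 0 0 0>, <0 0 0 2>, <0 0 2 2>, <0 2 0 0>, <0 2 0 2>, <0 2 2 2>, <2 2 0 0>, <2 2 0 2>, <2 2 2 2>}
TSO∖claimed = {<2 2 2 2>}

missing: A.a=2 A.b=2 B.a=2 B.b=2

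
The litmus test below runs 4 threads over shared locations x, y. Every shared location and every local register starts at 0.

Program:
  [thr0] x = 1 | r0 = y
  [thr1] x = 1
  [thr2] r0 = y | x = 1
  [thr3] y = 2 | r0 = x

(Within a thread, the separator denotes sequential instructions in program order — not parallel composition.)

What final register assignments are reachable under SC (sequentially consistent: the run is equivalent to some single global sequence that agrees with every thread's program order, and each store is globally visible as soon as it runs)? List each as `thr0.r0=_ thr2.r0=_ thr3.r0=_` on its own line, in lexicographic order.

outcome vector order: (thr0.r0,thr2.r0,thr3.r0)
|SC outcomes| = 6

thr0.r0=0 thr2.r0=0 thr3.r0=1
thr0.r0=0 thr2.r0=2 thr3.r0=1
thr0.r0=2 thr2.r0=0 thr3.r0=0
thr0.r0=2 thr2.r0=0 thr3.r0=1
thr0.r0=2 thr2.r0=2 thr3.r0=0
thr0.r0=2 thr2.r0=2 thr3.r0=1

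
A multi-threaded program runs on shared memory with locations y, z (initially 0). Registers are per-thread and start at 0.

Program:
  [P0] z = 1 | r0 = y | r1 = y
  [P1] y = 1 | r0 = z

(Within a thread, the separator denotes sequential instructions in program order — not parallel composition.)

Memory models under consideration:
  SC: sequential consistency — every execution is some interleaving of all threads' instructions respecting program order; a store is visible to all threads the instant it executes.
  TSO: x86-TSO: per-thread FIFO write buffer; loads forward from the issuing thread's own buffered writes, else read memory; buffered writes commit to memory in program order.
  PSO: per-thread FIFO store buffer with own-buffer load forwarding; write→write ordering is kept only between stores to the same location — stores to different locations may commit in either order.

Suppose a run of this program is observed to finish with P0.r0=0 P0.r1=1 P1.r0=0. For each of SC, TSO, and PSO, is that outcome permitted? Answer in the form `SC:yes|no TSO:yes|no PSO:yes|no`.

outcome vector order: (P0.r0,P0.r1,P1.r0)
SC: 4 outcomes — {(0,0,1); (0,1,1); (1,1,0); (1,1,1)}
TSO: 6 outcomes — {(0,0,0); (0,0,1); (0,1,0); (0,1,1); (1,1,0); (1,1,1)}
PSO: 6 outcomes — {(0,0,0); (0,0,1); (0,1,0); (0,1,1); (1,1,0); (1,1,1)}
target (0,1,0) ∈ {TSO,PSO}

SC:no TSO:yes PSO:yes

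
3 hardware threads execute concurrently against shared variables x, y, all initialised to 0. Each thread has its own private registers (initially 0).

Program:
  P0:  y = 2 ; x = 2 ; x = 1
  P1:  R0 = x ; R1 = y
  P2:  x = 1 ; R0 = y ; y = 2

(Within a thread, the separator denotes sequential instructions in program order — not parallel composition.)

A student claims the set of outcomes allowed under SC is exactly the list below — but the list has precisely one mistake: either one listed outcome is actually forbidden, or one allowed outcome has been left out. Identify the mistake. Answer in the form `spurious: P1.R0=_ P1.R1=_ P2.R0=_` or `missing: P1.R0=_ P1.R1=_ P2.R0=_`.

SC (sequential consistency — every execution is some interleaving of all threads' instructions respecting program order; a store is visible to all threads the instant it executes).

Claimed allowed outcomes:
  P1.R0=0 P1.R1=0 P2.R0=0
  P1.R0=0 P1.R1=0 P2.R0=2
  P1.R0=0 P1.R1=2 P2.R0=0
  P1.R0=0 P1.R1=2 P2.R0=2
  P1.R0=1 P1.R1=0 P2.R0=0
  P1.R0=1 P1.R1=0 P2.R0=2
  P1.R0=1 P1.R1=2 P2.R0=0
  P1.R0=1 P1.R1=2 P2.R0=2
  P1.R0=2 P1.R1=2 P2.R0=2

missing: P1.R0=2 P1.R1=2 P2.R0=0

outcome vector order: (P1.R0,P1.R1,P2.R0)
SC (10): 000 002 020 022 100 102 120 122 220 222
SC∖claimed = {220}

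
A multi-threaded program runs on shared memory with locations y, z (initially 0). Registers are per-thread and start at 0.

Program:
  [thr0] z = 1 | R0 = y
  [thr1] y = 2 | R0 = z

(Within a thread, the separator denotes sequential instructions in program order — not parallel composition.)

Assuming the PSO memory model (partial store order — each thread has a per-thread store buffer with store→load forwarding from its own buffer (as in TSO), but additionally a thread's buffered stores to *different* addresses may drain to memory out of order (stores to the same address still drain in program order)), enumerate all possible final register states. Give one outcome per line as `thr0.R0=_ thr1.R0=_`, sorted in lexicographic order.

thr0.R0=0 thr1.R0=0
thr0.R0=0 thr1.R0=1
thr0.R0=2 thr1.R0=0
thr0.R0=2 thr1.R0=1

outcome vector order: (thr0.R0,thr1.R0)
|PSO outcomes| = 4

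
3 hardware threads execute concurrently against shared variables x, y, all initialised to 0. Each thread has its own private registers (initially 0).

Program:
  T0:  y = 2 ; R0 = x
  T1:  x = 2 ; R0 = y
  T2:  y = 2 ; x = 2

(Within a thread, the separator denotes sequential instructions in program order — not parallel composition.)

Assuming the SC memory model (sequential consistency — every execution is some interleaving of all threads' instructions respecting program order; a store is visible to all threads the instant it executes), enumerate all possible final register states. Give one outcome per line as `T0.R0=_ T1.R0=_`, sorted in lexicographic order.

T0.R0=0 T1.R0=2
T0.R0=2 T1.R0=0
T0.R0=2 T1.R0=2

outcome vector order: (T0.R0,T1.R0)
|SC outcomes| = 3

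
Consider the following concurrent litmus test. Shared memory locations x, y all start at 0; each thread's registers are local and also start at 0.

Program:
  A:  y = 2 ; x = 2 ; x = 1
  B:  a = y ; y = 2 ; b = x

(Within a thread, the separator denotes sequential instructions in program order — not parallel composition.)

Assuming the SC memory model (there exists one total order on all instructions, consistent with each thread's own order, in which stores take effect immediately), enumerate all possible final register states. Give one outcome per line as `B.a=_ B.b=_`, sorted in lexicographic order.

outcome vector order: (B.a,B.b)
|SC outcomes| = 6

B.a=0 B.b=0
B.a=0 B.b=1
B.a=0 B.b=2
B.a=2 B.b=0
B.a=2 B.b=1
B.a=2 B.b=2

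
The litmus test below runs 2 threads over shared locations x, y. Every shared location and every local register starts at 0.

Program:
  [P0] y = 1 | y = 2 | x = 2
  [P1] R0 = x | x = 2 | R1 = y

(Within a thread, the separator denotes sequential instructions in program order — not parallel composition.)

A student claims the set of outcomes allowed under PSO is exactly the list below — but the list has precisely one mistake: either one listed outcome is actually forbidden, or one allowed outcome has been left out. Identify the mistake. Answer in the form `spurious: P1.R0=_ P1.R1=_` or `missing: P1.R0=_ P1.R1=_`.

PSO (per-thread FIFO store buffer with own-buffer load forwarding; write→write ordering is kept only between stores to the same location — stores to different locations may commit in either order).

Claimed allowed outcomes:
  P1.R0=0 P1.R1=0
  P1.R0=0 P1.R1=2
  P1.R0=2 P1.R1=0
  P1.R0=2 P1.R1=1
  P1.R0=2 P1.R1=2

missing: P1.R0=0 P1.R1=1

outcome vector order: (P1.R0,P1.R1)
PSO: 6 outcomes — {(0,0); (0,1); (0,2); (2,0); (2,1); (2,2)}
PSO∖claimed = {(0,1)}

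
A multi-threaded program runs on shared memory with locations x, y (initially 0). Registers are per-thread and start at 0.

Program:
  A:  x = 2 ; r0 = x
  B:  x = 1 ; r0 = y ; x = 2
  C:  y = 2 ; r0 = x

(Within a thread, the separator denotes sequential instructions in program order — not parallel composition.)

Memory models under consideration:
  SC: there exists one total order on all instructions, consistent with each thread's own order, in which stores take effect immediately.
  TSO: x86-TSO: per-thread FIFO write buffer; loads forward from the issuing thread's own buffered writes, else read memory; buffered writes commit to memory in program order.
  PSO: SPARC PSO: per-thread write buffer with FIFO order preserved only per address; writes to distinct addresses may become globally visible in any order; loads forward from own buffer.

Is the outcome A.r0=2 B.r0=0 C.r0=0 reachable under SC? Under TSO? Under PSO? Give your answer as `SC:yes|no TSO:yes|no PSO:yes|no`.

SC:no TSO:yes PSO:yes

outcome vector order: (A.r0,B.r0,C.r0)
SC: 10 outcomes — {1/0/1; 1/0/2; 1/2/0; 1/2/1; 1/2/2; 2/0/1; 2/0/2; 2/2/0; 2/2/1; 2/2/2}
TSO: 12 outcomes — {1/0/0; 1/0/1; 1/0/2; 1/2/0; 1/2/1; 1/2/2; 2/0/0; 2/0/1; 2/0/2; 2/2/0; 2/2/1; 2/2/2}
PSO: 12 outcomes — {1/0/0; 1/0/1; 1/0/2; 1/2/0; 1/2/1; 1/2/2; 2/0/0; 2/0/1; 2/0/2; 2/2/0; 2/2/1; 2/2/2}
target 2/0/0 ∈ {TSO,PSO}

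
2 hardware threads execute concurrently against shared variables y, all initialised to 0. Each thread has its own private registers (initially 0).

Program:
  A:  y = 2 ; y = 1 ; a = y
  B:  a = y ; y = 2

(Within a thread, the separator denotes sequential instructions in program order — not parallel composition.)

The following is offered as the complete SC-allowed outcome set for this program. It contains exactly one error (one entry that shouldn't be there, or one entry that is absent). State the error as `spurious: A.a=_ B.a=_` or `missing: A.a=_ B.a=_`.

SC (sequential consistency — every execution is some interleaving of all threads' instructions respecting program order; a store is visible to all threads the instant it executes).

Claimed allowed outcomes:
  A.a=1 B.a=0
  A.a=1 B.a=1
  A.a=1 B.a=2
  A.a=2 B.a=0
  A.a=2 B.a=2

missing: A.a=2 B.a=1

outcome vector order: (A.a,B.a)
under SC → 1/0, 1/1, 1/2, 2/0, 2/1, 2/2
SC∖claimed = {2/1}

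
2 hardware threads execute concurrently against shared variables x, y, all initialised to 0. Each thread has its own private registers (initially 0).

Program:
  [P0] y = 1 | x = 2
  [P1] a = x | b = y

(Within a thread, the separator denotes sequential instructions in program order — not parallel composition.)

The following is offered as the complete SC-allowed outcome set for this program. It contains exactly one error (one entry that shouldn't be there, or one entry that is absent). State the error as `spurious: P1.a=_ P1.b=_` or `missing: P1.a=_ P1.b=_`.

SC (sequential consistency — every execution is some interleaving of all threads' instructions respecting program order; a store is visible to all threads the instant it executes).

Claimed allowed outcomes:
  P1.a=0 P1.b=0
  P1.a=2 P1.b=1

missing: P1.a=0 P1.b=1

outcome vector order: (P1.a,P1.b)
SC (3): 00, 01, 21
SC∖claimed = {01}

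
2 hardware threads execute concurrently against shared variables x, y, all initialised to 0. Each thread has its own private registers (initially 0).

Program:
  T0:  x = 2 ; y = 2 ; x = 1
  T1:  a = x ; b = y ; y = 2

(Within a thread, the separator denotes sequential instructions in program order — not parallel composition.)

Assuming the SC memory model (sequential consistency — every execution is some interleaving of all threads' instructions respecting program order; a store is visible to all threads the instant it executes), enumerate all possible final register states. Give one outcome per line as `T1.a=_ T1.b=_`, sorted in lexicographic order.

T1.a=0 T1.b=0
T1.a=0 T1.b=2
T1.a=1 T1.b=2
T1.a=2 T1.b=0
T1.a=2 T1.b=2

outcome vector order: (T1.a,T1.b)
|SC outcomes| = 5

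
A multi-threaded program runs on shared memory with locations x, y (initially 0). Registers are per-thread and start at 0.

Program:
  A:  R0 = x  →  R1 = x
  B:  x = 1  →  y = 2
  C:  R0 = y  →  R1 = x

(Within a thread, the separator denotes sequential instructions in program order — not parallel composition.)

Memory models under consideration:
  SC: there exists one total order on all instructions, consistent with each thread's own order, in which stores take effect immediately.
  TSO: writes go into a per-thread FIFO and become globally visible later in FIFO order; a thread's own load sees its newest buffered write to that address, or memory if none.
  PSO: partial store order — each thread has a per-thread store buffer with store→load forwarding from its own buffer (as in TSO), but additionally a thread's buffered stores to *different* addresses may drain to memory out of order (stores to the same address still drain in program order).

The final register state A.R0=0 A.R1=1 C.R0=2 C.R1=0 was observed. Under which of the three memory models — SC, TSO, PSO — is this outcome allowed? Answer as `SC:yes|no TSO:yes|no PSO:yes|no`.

outcome vector order: (A.R0,A.R1,C.R0,C.R1)
SC: 9 outcomes — {(0,0,0,0); (0,0,0,1); (0,0,2,1); (0,1,0,0); (0,1,0,1); (0,1,2,1); (1,1,0,0); (1,1,0,1); (1,1,2,1)}
TSO: 9 outcomes — {(0,0,0,0); (0,0,0,1); (0,0,2,1); (0,1,0,0); (0,1,0,1); (0,1,2,1); (1,1,0,0); (1,1,0,1); (1,1,2,1)}
PSO: 12 outcomes — {(0,0,0,0); (0,0,0,1); (0,0,2,0); (0,0,2,1); (0,1,0,0); (0,1,0,1); (0,1,2,0); (0,1,2,1); (1,1,0,0); (1,1,0,1); (1,1,2,0); (1,1,2,1)}
target (0,1,2,0) ∈ {PSO}

SC:no TSO:no PSO:yes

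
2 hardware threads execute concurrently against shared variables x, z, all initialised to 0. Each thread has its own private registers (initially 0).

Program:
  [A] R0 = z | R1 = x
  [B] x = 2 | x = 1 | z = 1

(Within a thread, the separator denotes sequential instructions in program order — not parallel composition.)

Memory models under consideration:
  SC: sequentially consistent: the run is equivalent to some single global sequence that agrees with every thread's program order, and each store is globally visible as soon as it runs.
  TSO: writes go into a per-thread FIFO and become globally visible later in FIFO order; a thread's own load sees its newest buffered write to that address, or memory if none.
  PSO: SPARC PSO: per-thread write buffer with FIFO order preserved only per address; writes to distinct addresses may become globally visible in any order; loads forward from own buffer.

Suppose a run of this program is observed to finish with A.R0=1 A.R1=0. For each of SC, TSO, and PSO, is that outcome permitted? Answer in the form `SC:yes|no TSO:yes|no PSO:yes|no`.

SC:no TSO:no PSO:yes

outcome vector order: (A.R0,A.R1)
under SC → 00 01 02 11
under TSO → 00 01 02 11
under PSO → 00 01 02 10 11 12
target 10 ∈ {PSO}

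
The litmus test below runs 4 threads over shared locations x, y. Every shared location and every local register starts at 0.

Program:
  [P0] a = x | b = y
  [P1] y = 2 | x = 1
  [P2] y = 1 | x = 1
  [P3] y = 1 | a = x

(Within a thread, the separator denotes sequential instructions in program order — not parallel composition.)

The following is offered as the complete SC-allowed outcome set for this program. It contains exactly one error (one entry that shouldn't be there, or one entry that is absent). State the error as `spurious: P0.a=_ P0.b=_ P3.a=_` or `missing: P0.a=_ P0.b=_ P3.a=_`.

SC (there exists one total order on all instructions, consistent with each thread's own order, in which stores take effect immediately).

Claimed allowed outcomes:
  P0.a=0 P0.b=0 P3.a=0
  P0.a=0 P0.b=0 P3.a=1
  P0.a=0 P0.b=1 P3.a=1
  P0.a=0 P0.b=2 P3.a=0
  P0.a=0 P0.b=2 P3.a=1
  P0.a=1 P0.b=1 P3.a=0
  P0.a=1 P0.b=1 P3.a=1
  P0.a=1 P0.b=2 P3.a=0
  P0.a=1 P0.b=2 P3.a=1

missing: P0.a=0 P0.b=1 P3.a=0

outcome vector order: (P0.a,P0.b,P3.a)
SC: 10 outcomes — {0/0/0, 0/0/1, 0/1/0, 0/1/1, 0/2/0, 0/2/1, 1/1/0, 1/1/1, 1/2/0, 1/2/1}
SC∖claimed = {0/1/0}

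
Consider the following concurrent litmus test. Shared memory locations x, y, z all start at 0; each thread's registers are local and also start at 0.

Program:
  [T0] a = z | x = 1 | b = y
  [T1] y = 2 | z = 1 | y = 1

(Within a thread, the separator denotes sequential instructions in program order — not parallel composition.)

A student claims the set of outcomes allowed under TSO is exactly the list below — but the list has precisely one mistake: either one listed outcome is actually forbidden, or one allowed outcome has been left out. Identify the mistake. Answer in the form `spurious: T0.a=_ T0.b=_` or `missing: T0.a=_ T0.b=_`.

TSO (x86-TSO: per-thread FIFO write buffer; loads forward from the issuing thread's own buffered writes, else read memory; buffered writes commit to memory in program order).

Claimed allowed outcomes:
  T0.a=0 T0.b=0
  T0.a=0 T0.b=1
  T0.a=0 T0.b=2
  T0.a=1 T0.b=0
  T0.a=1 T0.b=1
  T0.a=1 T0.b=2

outcome vector order: (T0.a,T0.b)
TSO: 5 outcomes — {00; 01; 02; 11; 12}
claimed∖TSO = {10}

spurious: T0.a=1 T0.b=0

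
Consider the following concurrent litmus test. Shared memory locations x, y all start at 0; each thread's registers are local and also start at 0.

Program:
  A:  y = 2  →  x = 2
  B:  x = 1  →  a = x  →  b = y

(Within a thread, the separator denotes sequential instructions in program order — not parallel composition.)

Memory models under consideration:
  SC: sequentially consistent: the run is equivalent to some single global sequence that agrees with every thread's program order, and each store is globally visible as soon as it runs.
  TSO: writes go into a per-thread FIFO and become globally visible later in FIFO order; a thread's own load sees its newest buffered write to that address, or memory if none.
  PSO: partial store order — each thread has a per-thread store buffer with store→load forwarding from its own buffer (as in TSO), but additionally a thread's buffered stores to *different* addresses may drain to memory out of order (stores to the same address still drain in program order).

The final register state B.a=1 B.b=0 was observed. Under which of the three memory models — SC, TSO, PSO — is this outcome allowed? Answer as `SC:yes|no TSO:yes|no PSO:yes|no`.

outcome vector order: (B.a,B.b)
SC (3): <1 0>; <1 2>; <2 2>
TSO (3): <1 0>; <1 2>; <2 2>
PSO (4): <1 0>; <1 2>; <2 0>; <2 2>
target <1 0> ∈ {SC,TSO,PSO}

SC:yes TSO:yes PSO:yes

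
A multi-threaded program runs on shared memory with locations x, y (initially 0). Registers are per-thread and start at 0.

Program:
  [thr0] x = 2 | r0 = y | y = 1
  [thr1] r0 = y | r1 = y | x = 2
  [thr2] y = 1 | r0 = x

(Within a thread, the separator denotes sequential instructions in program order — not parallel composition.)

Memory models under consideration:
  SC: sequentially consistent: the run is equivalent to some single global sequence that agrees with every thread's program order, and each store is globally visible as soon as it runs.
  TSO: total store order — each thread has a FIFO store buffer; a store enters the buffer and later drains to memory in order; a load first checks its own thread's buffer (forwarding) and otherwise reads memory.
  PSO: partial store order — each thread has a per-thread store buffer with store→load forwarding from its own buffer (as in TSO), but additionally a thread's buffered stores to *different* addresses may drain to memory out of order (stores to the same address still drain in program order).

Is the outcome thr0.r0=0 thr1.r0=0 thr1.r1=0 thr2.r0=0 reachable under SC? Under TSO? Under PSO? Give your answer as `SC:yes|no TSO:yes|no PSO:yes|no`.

outcome vector order: (thr0.r0,thr1.r0,thr1.r1,thr2.r0)
under SC → (0,0,0,2); (0,0,1,2); (0,1,1,2); (1,0,0,0); (1,0,0,2); (1,0,1,0); (1,0,1,2); (1,1,1,0); (1,1,1,2)
under TSO → (0,0,0,0); (0,0,0,2); (0,0,1,0); (0,0,1,2); (0,1,1,0); (0,1,1,2); (1,0,0,0); (1,0,0,2); (1,0,1,0); (1,0,1,2); (1,1,1,0); (1,1,1,2)
under PSO → (0,0,0,0); (0,0,0,2); (0,0,1,0); (0,0,1,2); (0,1,1,0); (0,1,1,2); (1,0,0,0); (1,0,0,2); (1,0,1,0); (1,0,1,2); (1,1,1,0); (1,1,1,2)
target (0,0,0,0) ∈ {TSO,PSO}

SC:no TSO:yes PSO:yes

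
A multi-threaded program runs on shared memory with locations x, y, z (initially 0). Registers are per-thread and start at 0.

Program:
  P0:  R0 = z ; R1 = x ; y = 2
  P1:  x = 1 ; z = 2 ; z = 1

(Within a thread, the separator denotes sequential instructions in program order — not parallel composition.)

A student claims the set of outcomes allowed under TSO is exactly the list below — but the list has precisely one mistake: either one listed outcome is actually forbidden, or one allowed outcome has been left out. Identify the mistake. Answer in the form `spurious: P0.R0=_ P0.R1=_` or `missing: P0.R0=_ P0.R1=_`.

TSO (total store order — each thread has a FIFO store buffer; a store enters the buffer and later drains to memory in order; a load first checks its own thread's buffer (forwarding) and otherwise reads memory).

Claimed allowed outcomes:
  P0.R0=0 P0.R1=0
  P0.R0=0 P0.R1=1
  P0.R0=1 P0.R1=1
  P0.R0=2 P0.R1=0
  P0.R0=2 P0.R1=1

spurious: P0.R0=2 P0.R1=0

outcome vector order: (P0.R0,P0.R1)
[TSO] allowed = {(0,0) (0,1) (1,1) (2,1)}
claimed∖TSO = {(2,0)}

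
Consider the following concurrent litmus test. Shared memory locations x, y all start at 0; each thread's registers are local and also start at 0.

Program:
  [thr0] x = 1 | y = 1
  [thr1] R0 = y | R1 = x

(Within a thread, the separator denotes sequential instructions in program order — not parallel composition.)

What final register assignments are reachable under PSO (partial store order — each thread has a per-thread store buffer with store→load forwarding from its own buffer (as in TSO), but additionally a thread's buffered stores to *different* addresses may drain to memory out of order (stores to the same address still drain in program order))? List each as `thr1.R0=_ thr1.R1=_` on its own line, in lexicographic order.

thr1.R0=0 thr1.R1=0
thr1.R0=0 thr1.R1=1
thr1.R0=1 thr1.R1=0
thr1.R0=1 thr1.R1=1

outcome vector order: (thr1.R0,thr1.R1)
|PSO outcomes| = 4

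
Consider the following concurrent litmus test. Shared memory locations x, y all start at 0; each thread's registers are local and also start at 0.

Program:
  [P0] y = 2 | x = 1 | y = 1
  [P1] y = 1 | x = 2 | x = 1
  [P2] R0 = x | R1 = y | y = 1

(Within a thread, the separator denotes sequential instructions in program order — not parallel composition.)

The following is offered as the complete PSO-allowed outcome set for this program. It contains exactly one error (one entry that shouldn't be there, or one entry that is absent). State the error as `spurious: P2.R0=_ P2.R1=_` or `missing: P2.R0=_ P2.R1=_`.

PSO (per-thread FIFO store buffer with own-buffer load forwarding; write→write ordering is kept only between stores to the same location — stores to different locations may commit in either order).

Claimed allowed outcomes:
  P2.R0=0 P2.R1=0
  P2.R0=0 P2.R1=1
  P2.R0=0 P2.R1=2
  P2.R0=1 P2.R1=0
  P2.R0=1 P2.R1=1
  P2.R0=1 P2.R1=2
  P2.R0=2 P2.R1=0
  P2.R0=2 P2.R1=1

missing: P2.R0=2 P2.R1=2

outcome vector order: (P2.R0,P2.R1)
under PSO → (0,0) (0,1) (0,2) (1,0) (1,1) (1,2) (2,0) (2,1) (2,2)
PSO∖claimed = {(2,2)}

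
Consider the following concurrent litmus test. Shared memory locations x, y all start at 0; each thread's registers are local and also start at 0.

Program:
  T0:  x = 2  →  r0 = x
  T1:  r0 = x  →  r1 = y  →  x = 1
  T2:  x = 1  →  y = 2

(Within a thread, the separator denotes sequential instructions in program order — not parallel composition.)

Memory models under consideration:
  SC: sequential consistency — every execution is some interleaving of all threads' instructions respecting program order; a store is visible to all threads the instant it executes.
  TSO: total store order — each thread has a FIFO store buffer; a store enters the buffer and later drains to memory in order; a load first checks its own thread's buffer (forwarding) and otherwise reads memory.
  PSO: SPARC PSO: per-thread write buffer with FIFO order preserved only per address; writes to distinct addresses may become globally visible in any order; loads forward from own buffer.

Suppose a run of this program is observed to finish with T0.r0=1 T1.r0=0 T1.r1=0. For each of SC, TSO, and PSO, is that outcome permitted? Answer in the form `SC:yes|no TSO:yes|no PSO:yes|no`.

outcome vector order: (T0.r0,T1.r0,T1.r1)
SC (12): 100, 102, 110, 112, 120, 122, 200, 202, 210, 212, 220, 222
TSO (12): 100, 102, 110, 112, 120, 122, 200, 202, 210, 212, 220, 222
PSO (12): 100, 102, 110, 112, 120, 122, 200, 202, 210, 212, 220, 222
target 100 ∈ {SC,TSO,PSO}

SC:yes TSO:yes PSO:yes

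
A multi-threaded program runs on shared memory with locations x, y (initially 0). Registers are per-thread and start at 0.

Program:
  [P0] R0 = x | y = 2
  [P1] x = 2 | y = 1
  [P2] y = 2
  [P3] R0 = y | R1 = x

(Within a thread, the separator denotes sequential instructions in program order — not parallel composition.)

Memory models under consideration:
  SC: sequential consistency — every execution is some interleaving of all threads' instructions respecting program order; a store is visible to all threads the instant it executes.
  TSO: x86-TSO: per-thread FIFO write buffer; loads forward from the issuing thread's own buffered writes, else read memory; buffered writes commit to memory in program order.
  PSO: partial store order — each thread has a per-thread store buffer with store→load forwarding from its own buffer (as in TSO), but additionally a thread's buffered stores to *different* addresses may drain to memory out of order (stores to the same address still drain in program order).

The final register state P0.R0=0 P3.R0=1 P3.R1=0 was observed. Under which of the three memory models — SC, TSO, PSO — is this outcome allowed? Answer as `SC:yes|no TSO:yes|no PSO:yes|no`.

outcome vector order: (P0.R0,P3.R0,P3.R1)
SC (10): 000, 002, 012, 020, 022, 200, 202, 212, 220, 222
TSO (10): 000, 002, 012, 020, 022, 200, 202, 212, 220, 222
PSO (12): 000, 002, 010, 012, 020, 022, 200, 202, 210, 212, 220, 222
target 010 ∈ {PSO}

SC:no TSO:no PSO:yes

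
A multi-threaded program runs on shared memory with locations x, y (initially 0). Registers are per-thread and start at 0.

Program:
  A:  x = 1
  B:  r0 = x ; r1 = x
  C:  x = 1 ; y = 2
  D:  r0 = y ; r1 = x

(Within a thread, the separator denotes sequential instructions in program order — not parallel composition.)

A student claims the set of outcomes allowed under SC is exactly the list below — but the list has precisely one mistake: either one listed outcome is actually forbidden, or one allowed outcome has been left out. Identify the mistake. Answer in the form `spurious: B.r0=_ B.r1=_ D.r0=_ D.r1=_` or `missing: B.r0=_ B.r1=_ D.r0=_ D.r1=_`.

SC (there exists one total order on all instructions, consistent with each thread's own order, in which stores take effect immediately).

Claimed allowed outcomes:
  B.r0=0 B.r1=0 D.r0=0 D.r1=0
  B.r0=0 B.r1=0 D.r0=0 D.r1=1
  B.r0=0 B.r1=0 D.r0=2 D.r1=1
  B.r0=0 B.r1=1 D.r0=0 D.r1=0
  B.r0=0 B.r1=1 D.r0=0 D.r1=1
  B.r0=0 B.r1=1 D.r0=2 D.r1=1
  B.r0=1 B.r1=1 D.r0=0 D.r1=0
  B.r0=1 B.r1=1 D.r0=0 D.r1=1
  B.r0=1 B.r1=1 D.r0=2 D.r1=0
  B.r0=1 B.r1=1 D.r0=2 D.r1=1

spurious: B.r0=1 B.r1=1 D.r0=2 D.r1=0

outcome vector order: (B.r0,B.r1,D.r0,D.r1)
[SC] allowed = {(0,0,0,0) (0,0,0,1) (0,0,2,1) (0,1,0,0) (0,1,0,1) (0,1,2,1) (1,1,0,0) (1,1,0,1) (1,1,2,1)}
claimed∖SC = {(1,1,2,0)}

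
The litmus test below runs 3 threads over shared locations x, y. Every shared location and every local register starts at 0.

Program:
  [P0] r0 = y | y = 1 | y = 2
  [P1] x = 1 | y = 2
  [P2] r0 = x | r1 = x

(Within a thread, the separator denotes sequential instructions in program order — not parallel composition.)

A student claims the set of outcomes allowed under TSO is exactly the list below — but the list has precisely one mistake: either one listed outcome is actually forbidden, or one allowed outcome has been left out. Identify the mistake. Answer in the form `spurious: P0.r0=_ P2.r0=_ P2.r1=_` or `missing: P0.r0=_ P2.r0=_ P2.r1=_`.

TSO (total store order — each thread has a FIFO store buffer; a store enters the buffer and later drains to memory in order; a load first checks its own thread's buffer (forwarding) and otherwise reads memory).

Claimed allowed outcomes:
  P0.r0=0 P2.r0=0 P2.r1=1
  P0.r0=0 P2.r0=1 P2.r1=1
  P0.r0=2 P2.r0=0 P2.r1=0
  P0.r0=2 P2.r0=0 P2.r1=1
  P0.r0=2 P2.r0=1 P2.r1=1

outcome vector order: (P0.r0,P2.r0,P2.r1)
under TSO → <0 0 0>, <0 0 1>, <0 1 1>, <2 0 0>, <2 0 1>, <2 1 1>
TSO∖claimed = {<0 0 0>}

missing: P0.r0=0 P2.r0=0 P2.r1=0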